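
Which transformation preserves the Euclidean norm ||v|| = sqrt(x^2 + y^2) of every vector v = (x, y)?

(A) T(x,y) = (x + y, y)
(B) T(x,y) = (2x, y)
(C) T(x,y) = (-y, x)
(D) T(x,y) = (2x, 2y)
C

A transformation preserves a norm if ||T(v)|| = ||v|| for every v; a single vector where the norm changes rules an option out.

(A) T(x,y) = (x + y, y): v = (0, 1) has norm sqrt((0)^2 + (1)^2) = 1, but T(v) = (1, 1) has norm sqrt(2) -- not preserved.
(B) T(x,y) = (2x, y): v = (1, 0) has norm sqrt((1)^2 + (0)^2) = 1, but T(v) = (2, 0) has norm 2 -- not preserved.
(C) T(x,y) = (-y, x): preserves the norm -- it is an orthogonal map (a rotation/reflection), and (-y)^2 + (x)^2 simplifies to x^2 + y^2.
(D) T(x,y) = (2x, 2y): v = (1, 0) has norm sqrt((1)^2 + (0)^2) = 1, but T(v) = (2, 0) has norm 2 -- not preserved.

Therefore the answer is (C).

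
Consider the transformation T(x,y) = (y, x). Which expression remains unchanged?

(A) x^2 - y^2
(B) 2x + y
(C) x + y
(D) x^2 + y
C

An expression E(x,y) is invariant under T if E(T(x,y)) = E(x,y). Here T(x,y) = (y, x).
Substitute the transformed coordinates into each option and compare with the original:
(A) x^2 - y^2  ->  (y)^2 - (x)^2 = -x^2 + y^2   [differs from x^2 - y^2: not invariant]
(B) 2x + y  ->  2(y) + (x) = x + 2y   [differs from 2x + y: not invariant]
(C) x + y  ->  (y) + (x) = x + y   [equals x + y: invariant]
(D) x^2 + y  ->  (y)^2 + (x) = x + y^2   [differs from x^2 + y: not invariant]

Only option (C), x + y, is unchanged by the transformation.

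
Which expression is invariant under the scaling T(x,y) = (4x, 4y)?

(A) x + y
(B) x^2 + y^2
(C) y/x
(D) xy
C

Under the uniform scaling T(x,y) = (4x, 4y):
Substitute the transformed coordinates into each option and compare with the original:
(A) x + y  ->  (4x) + (4y) = 4x + 4y   [differs from x + y: not invariant]
(B) x^2 + y^2  ->  (4x)^2 + (4y)^2 = 16x^2 + 16y^2   [differs from x^2 + y^2: not invariant]
(C) y/x  ->  (4y)/(4x) = y/x   [equals y/x: invariant]
(D) xy  ->  (4x)(4y) = 16xy   [differs from xy: not invariant]

Only option (C), y/x, is unchanged by the transformation.
The common factor 4 cancels in a ratio of coordinates, while sums, products and sums of squares pick up factors of 4 or 16.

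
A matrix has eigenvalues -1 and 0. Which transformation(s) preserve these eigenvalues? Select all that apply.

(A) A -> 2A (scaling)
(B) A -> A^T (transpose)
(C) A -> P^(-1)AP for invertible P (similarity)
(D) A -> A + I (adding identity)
B and C

Eigenvalues are preserved by:
1. Similarity transformations: A -> P^(-1)AP (same characteristic polynomial)
2. Transpose: A^T has the same eigenvalues as A

Eigenvalues are NOT preserved by:
- Adding identity: eigenvalues become -1+1, 0+1
- Scaling: eigenvalues become -2, 0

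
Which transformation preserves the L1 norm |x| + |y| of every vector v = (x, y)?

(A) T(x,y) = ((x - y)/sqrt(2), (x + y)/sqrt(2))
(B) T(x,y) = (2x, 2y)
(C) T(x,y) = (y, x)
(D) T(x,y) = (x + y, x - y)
C

A transformation preserves a norm if ||T(v)|| = ||v|| for every v; a single vector where the norm changes rules an option out.

(A) T(x,y) = ((x - y)/sqrt(2), (x + y)/sqrt(2)): v = (1, 0) has norm |1| + |0| = 1, but T(v) = (sqrt(2)/2, sqrt(2)/2) has norm sqrt(2) -- not preserved.
(B) T(x,y) = (2x, 2y): v = (1, 0) has norm |1| + |0| = 1, but T(v) = (2, 0) has norm 2 -- not preserved.
(C) T(x,y) = (y, x): preserves the norm -- it only permutes the coordinates and/or flips signs, which leaves |x| + |y| unchanged.
(D) T(x,y) = (x + y, x - y): v = (1, 0) has norm |1| + |0| = 1, but T(v) = (1, 1) has norm 2 -- not preserved.

Therefore the answer is (C).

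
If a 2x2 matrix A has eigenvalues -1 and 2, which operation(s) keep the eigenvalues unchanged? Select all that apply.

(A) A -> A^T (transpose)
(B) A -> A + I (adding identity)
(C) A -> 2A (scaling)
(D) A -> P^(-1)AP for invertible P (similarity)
A and D

Eigenvalues are preserved by:
1. Similarity transformations: A -> P^(-1)AP (same characteristic polynomial)
2. Transpose: A^T has the same eigenvalues as A

Eigenvalues are NOT preserved by:
- Adding identity: eigenvalues become -1+1, 2+1
- Scaling: eigenvalues become -2, 4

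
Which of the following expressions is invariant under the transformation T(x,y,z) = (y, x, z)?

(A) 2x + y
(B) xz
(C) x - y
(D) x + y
D

Apply T(x,y,z) = (y, x, z) to each option, i.e. replace (x, y, z) by the transformed coordinates.
Substitute the transformed coordinates into each option and compare with the original:
(A) 2x + y  ->  2(y) + (x) = x + 2y   [differs from 2x + y: not invariant]
(B) xz  ->  (y)(z) = yz   [differs from xz: not invariant]
(C) x - y  ->  (y) - (x) = -x + y   [differs from x - y: not invariant]
(D) x + y  ->  (y) + (x) = x + y   [equals x + y: invariant]

Only option (D), x + y, is unchanged by the transformation.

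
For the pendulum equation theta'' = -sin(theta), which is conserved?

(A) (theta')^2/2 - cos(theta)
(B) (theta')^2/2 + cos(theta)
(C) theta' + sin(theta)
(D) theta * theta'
A

A first integral I satisfies dI/dt = 0 along every solution. Differentiate each option and use the equation of motion:
(A) d/dt[(theta')^2/2 - cos(theta)] = theta' theta'' + sin(theta) theta' = theta'(-sin(theta)) + theta' sin(theta) = 0
(B) d/dt[(theta')^2/2 + cos(theta)] = theta' theta'' - sin(theta) theta' = -2 theta' sin(theta), not identically 0
(C) d/dt[theta' + sin(theta)] = theta'' + cos(theta) theta' = -sin(theta) + theta' cos(theta), not identically 0
(D) d/dt[theta * theta'] = (theta')^2 + theta theta'' = (theta')^2 - theta sin(theta), not identically 0

Only (A) has zero time-derivative. This is the total energy: kinetic (theta')^2/2 plus potential -cos(theta).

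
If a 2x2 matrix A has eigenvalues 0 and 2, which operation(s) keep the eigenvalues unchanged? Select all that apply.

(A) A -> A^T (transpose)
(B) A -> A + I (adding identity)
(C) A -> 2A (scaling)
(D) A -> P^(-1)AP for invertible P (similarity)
A and D

Eigenvalues are preserved by:
1. Similarity transformations: A -> P^(-1)AP (same characteristic polynomial)
2. Transpose: A^T has the same eigenvalues as A

Eigenvalues are NOT preserved by:
- Adding identity: eigenvalues become 0+1, 2+1
- Scaling: eigenvalues become 0, 4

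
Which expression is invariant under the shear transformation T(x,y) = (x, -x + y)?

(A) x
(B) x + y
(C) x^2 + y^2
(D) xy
A

Under the shear T(x,y) = (x, -x + y):
Substitute the transformed coordinates into each option and compare with the original:
(A) x  ->  (x) = x   [equals x: invariant]
(B) x + y  ->  (x) + (-x + y) = y   [differs from x + y: not invariant]
(C) x^2 + y^2  ->  (x)^2 + (-x + y)^2 = 2x^2 - 2xy + y^2   [differs from x^2 + y^2: not invariant]
(D) xy  ->  (x)(-x + y) = -x^2 + xy   [differs from xy: not invariant]

Only option (A), x, is unchanged by the transformation.
A vertical shear moves points parallel to the y-axis, so the x-coordinate (and any function of x alone) is unchanged.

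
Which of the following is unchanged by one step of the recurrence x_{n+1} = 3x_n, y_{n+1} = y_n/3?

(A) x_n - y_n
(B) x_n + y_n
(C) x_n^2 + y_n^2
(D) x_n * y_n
D

For the recurrence x_{n+1} = 3x_n, y_{n+1} = y_n/3:

x_{n+1} * y_{n+1} = (3x_n) * (y_n/3) = x_n * y_n
The product is conserved.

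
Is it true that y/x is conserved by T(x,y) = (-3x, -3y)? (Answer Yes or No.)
Yes

Substitute T(x,y) = (-3x, -3y) into the expression and compare with the original.

Original: y/x
After applying T: (-3y)/(-3x) = y/x

This is identical to the original y/x, so the expression is invariant.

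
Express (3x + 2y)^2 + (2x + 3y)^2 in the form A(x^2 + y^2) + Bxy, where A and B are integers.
13(x^2 + y^2) + 24xy

Expanding: (3x + 2y)^2 = 9x^2 + 12xy + 4y^2
(2x + 3y)^2 = 4x^2 + 12xy + 9y^2
Sum = (9+4)(x^2+y^2) + 24xy = 13(x^2 + y^2) + 24xy
This is symmetric in x and y.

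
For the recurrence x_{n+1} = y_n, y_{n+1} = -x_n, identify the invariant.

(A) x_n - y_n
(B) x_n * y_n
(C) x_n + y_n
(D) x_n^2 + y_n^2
D

For the recurrence x_{n+1} = y_n, y_{n+1} = -x_n:

x_{n+1}^2 + y_{n+1}^2 = y_n^2 + (-x_n)^2 = x_n^2 + y_n^2
The sum of squares is conserved (like energy in a harmonic oscillator).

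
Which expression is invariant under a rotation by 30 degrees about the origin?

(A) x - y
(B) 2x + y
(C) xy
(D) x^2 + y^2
D

A rotation by 30 degrees sends (x, y) to (sqrt(3)x/2 - y/2, x/2 + sqrt(3)y/2).
Substitute the transformed coordinates into each option and compare with the original:
(A) x - y  ->  (sqrt(3)x/2 - y/2) - (x/2 + sqrt(3)y/2) = -x/2 + sqrt(3)x/2 - sqrt(3)y/2 - y/2   [differs from x - y: not invariant]
(B) 2x + y  ->  2(sqrt(3)x/2 - y/2) + (x/2 + sqrt(3)y/2) = x/2 + sqrt(3)x - y + sqrt(3)y/2   [differs from 2x + y: not invariant]
(C) xy  ->  (sqrt(3)x/2 - y/2)(x/2 + sqrt(3)y/2) = sqrt(3)x^2/4 + xy/2 - sqrt(3)y^2/4   [differs from xy: not invariant]
(D) x^2 + y^2  ->  (sqrt(3)x/2 - y/2)^2 + (x/2 + sqrt(3)y/2)^2 = x^2 + y^2   [equals x^2 + y^2: invariant]

Only option (D), x^2 + y^2, is unchanged by the transformation.
Geometrically, x^2 + y^2 is the squared distance from the origin, which every rotation about the origin preserves.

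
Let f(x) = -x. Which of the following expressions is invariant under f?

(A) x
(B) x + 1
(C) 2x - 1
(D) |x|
D

For f(x) = -x:
Applying f replaces x by -x. Since |-x| = |x|, the absolute value is unchanged by f, whereas x -> -x, 2x - 1 -> -2x - 1 and x + 1 -> -x + 1 all change.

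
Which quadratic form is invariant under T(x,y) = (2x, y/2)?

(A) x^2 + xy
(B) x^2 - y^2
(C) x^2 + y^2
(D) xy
D

T multiplies x by 2 and divides y by 2.
Substitute the transformed coordinates into each option and compare with the original:
(A) x^2 + xy  ->  (2x)^2 + (2x)(y/2) = 4x^2 + xy   [differs from x^2 + xy: not invariant]
(B) x^2 - y^2  ->  (2x)^2 - (y/2)^2 = 4x^2 - y^2/4   [differs from x^2 - y^2: not invariant]
(C) x^2 + y^2  ->  (2x)^2 + (y/2)^2 = 4x^2 + y^2/4   [differs from x^2 + y^2: not invariant]
(D) xy  ->  (2x)(y/2) = xy   [equals xy: invariant]

Only option (D), xy, is unchanged by the transformation.
The factors 2 and 1/2 cancel only in the pure product xy.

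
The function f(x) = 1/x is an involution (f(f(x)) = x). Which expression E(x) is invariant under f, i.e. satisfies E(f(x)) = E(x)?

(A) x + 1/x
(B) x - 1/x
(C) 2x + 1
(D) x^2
A

Replace x by f(x) = 1/x in each option and simplify. As a quick numerical cross-check, also compare E(3) with E(f(3)) = E(1/3).

(A) x + 1/x  ->  (1/x) + 1/(1/x), which simplifies back to x + 1/x; check: E(3) = 10/3, E(1/3) = 10/3.   [invariant]
(B) x - 1/x  ->  (1/x) - 1/(1/x) = -x + 1/x; check: E(3) = 8/3 but E(1/3) = -8/3.   [not invariant]
(C) 2x + 1  ->  2(1/x) + 1 = (x + 2)/x; check: E(3) = 7 but E(1/3) = 5/3.   [not invariant]
(D) x^2  ->  (1/x)^2 = x^(-2); check: E(3) = 9 but E(1/3) = 1/9.   [not invariant]

Only (A) is unchanged. E is symmetric under swapping x with f(x) = 1/x, which is exactly what an involution does.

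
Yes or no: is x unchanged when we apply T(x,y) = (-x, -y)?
No

Substitute T(x,y) = (-x, -y) into the expression and compare with the original.

Original: x
After applying T: (-x) = -x

This differs from the original x (difference: -2x), so the expression is NOT invariant.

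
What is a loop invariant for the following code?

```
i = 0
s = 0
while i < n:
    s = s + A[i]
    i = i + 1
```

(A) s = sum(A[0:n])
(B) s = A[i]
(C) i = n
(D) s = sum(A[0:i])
D

A loop invariant must hold before the first iteration and be re-established by every execution of the body.

(D) s = sum(A[0:i]): Initially i = 0 and s = 0 = sum of the empty slice A[0:0]. If s = sum(A[0:i]) holds at the top of an iteration, the body sets s to sum(A[0:i]) + A[i] = sum(A[0:i+1]) and then i to i+1, so s = sum(A[0:i]) holds again. At exit i = n, giving s = sum(A[0:n]).

The other options fail:
(A) s = sum(A[0:n]): false before the loop (s = 0, not the full sum) -- it only becomes true at exit.
(B) s = A[i]: after the first iteration s = A[0] but i = 1, so s = A[i] compares s with the wrong element (and fails in general).
(C) i = n: false initially (i = 0); it is the exit condition, not an invariant.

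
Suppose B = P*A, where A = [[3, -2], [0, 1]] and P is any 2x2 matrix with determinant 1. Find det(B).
3

By the multiplicative property of determinants, det(B) = det(P*A) = det(P) * det(A) = det(A),
so the determinant is invariant under multiplication by any determinant-1 matrix; we just need det(A).

det(A) = (3)(1) - (-2)(0) = 3 - 0 = 3

Therefore det(B) = 1 * 3 = 3.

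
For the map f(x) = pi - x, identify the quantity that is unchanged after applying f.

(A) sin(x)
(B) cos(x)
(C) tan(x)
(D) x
A

For f(x) = pi - x:
sin(pi - x) = sin(x), so sine is invariant under this transformation.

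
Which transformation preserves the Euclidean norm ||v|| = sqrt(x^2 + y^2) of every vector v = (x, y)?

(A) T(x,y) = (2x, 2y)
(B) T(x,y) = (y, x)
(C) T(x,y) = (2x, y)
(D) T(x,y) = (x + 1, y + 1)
B

A transformation preserves a norm if ||T(v)|| = ||v|| for every v; a single vector where the norm changes rules an option out.

(A) T(x,y) = (2x, 2y): v = (1, 0) has norm sqrt((1)^2 + (0)^2) = 1, but T(v) = (2, 0) has norm 2 -- not preserved.
(B) T(x,y) = (y, x): preserves the norm -- it is an orthogonal map (a rotation/reflection), and (y)^2 + (x)^2 simplifies to x^2 + y^2.
(C) T(x,y) = (2x, y): v = (1, 0) has norm sqrt((1)^2 + (0)^2) = 1, but T(v) = (2, 0) has norm 2 -- not preserved.
(D) T(x,y) = (x + 1, y + 1): v = (1, 0) has norm sqrt((1)^2 + (0)^2) = 1, but T(v) = (2, 1) has norm sqrt(5) -- not preserved.

Therefore the answer is (B).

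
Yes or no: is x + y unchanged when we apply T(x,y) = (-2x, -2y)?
No

Substitute T(x,y) = (-2x, -2y) into the expression and compare with the original.

Original: x + y
After applying T: (-2x) + (-2y) = -2x - 2y

This differs from the original x + y (difference: -3x - 3y), so the expression is NOT invariant.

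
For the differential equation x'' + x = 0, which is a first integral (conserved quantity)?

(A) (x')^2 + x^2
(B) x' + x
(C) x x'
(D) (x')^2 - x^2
A

A first integral I satisfies dI/dt = 0 along every solution. Differentiate each option and use the equation of motion:
(A) d/dt[(x')^2 + x^2] = 2x'x'' + 2x x' = 2x'(-x) + 2x x' = 0
(B) d/dt[x' + x] = x'' + x' = -x + x', not identically 0
(C) d/dt[x x'] = (x')^2 + x x'' = (x')^2 - x^2, not identically 0
(D) d/dt[(x')^2 - x^2] = 2x'x'' - 2x x' = -4x x', not identically 0

Only (A) has zero time-derivative. So the energy-like quantity (x')^2 + x^2 is the first integral.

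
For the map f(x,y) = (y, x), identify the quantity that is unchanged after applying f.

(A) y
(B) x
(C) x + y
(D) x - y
C

For f(x,y) = (y, x):
After applying f: x' = y, y' = x. So x' + y' = y + x = x + y.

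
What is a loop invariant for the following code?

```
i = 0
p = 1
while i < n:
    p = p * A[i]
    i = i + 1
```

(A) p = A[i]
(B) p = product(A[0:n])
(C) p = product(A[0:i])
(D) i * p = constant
C

A loop invariant must hold before the first iteration and be re-established by every execution of the body.

(C) p = product(A[0:i]): Initially i = 0 and p = 1 = product of the empty slice A[0:0]. If p = product(A[0:i]) holds at the top of an iteration, the body sets p to product(A[0:i]) * A[i] = product(A[0:i+1]) and then i to i+1, so the property is restored. At exit i = n, giving p = product(A[0:n]).

The other options fail:
(A) p = A[i]: after the first iteration p = A[0] but i = 1; in general p is a product of several elements, not a single one.
(B) p = product(A[0:n]): false before the loop (p = 1, not the full product) -- it only becomes true at exit.
(D) i * p = constant: initially i * p = 0, but after one iteration it is 1 * A[0], which is nonzero in general.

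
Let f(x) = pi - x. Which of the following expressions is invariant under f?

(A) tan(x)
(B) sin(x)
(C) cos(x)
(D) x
B

For f(x) = pi - x:
sin(pi - x) = sin(x), so sine is invariant under this transformation.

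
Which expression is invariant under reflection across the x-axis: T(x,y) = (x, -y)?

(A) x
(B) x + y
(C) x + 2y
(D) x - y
A

The map is reflection across the x-axis: T(x,y) = (x, -y).
Substitute the transformed coordinates into each option and compare with the original:
(A) x  ->  (x) = x   [equals x: invariant]
(B) x + y  ->  (x) + (-y) = x - y   [differs from x + y: not invariant]
(C) x + 2y  ->  (x) + 2(-y) = x - 2y   [differs from x + 2y: not invariant]
(D) x - y  ->  (x) - (-y) = x + y   [differs from x - y: not invariant]

Only option (A), x, is unchanged by the transformation.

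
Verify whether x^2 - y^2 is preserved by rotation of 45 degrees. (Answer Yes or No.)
No

Applying rotation by 45 degrees: x' = x*cos(45 degrees) - y*sin(45 degrees) = sqrt(2)x/2 - sqrt(2)y/2, y' = x*sin(45 degrees) + y*cos(45 degrees) = sqrt(2)x/2 + sqrt(2)y/2

Substituting into x^2 - y^2:
(sqrt(2)x/2 - sqrt(2)y/2)^2 - (sqrt(2)x/2 + sqrt(2)y/2)^2
= -2xy

This differs from the original expression x^2 - y^2, so it is NOT invariant.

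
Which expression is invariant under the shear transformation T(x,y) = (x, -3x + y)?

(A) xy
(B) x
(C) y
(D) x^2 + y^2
B

Under the shear T(x,y) = (x, -3x + y):
Substitute the transformed coordinates into each option and compare with the original:
(A) xy  ->  (x)(-3x + y) = -3x^2 + xy   [differs from xy: not invariant]
(B) x  ->  (x) = x   [equals x: invariant]
(C) y  ->  (-3x + y) = -3x + y   [differs from y: not invariant]
(D) x^2 + y^2  ->  (x)^2 + (-3x + y)^2 = 10x^2 - 6xy + y^2   [differs from x^2 + y^2: not invariant]

Only option (B), x, is unchanged by the transformation.
A vertical shear moves points parallel to the y-axis, so the x-coordinate (and any function of x alone) is unchanged.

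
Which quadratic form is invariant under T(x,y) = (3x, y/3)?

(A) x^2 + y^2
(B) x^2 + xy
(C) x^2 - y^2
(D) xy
D

T multiplies x by 3 and divides y by 3.
Substitute the transformed coordinates into each option and compare with the original:
(A) x^2 + y^2  ->  (3x)^2 + (y/3)^2 = 9x^2 + y^2/9   [differs from x^2 + y^2: not invariant]
(B) x^2 + xy  ->  (3x)^2 + (3x)(y/3) = 9x^2 + xy   [differs from x^2 + xy: not invariant]
(C) x^2 - y^2  ->  (3x)^2 - (y/3)^2 = 9x^2 - y^2/9   [differs from x^2 - y^2: not invariant]
(D) xy  ->  (3x)(y/3) = xy   [equals xy: invariant]

Only option (D), xy, is unchanged by the transformation.
The factors 3 and 1/3 cancel only in the pure product xy.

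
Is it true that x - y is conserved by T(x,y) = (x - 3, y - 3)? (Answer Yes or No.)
Yes

Substitute T(x,y) = (x - 3, y - 3) into the expression and compare with the original.

Original: x - y
After applying T: (x - 3) - (y - 3) = x - y

This is identical to the original x - y, so the expression is invariant.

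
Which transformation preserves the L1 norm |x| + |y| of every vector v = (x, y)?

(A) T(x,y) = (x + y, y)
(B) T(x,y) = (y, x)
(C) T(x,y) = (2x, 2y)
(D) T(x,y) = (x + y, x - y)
B

A transformation preserves a norm if ||T(v)|| = ||v|| for every v; a single vector where the norm changes rules an option out.

(A) T(x,y) = (x + y, y): v = (0, 1) has norm |0| + |1| = 1, but T(v) = (1, 1) has norm 2 -- not preserved.
(B) T(x,y) = (y, x): preserves the norm -- it only permutes the coordinates and/or flips signs, which leaves |x| + |y| unchanged.
(C) T(x,y) = (2x, 2y): v = (1, 0) has norm |1| + |0| = 1, but T(v) = (2, 0) has norm 2 -- not preserved.
(D) T(x,y) = (x + y, x - y): v = (1, 0) has norm |1| + |0| = 1, but T(v) = (1, 1) has norm 2 -- not preserved.

Therefore the answer is (B).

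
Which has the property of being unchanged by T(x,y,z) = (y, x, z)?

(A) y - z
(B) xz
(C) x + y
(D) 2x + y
C

Apply T(x,y,z) = (y, x, z) to each option, i.e. replace (x, y, z) by the transformed coordinates.
Substitute the transformed coordinates into each option and compare with the original:
(A) y - z  ->  (x) - (z) = x - z   [differs from y - z: not invariant]
(B) xz  ->  (y)(z) = yz   [differs from xz: not invariant]
(C) x + y  ->  (y) + (x) = x + y   [equals x + y: invariant]
(D) 2x + y  ->  2(y) + (x) = x + 2y   [differs from 2x + y: not invariant]

Only option (C), x + y, is unchanged by the transformation.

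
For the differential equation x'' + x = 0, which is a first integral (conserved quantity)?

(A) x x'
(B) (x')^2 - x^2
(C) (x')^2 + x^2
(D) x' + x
C

A first integral I satisfies dI/dt = 0 along every solution. Differentiate each option and use the equation of motion:
(A) d/dt[x x'] = (x')^2 + x x'' = (x')^2 - x^2, not identically 0
(B) d/dt[(x')^2 - x^2] = 2x'x'' - 2x x' = -4x x', not identically 0
(C) d/dt[(x')^2 + x^2] = 2x'x'' + 2x x' = 2x'(-x) + 2x x' = 0
(D) d/dt[x' + x] = x'' + x' = -x + x', not identically 0

Only (C) has zero time-derivative. So the energy-like quantity (x')^2 + x^2 is the first integral.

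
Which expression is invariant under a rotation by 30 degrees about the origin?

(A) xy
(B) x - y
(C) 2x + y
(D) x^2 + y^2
D

A rotation by 30 degrees sends (x, y) to (sqrt(3)x/2 - y/2, x/2 + sqrt(3)y/2).
Substitute the transformed coordinates into each option and compare with the original:
(A) xy  ->  (sqrt(3)x/2 - y/2)(x/2 + sqrt(3)y/2) = sqrt(3)x^2/4 + xy/2 - sqrt(3)y^2/4   [differs from xy: not invariant]
(B) x - y  ->  (sqrt(3)x/2 - y/2) - (x/2 + sqrt(3)y/2) = -x/2 + sqrt(3)x/2 - sqrt(3)y/2 - y/2   [differs from x - y: not invariant]
(C) 2x + y  ->  2(sqrt(3)x/2 - y/2) + (x/2 + sqrt(3)y/2) = x/2 + sqrt(3)x - y + sqrt(3)y/2   [differs from 2x + y: not invariant]
(D) x^2 + y^2  ->  (sqrt(3)x/2 - y/2)^2 + (x/2 + sqrt(3)y/2)^2 = x^2 + y^2   [equals x^2 + y^2: invariant]

Only option (D), x^2 + y^2, is unchanged by the transformation.
Geometrically, x^2 + y^2 is the squared distance from the origin, which every rotation about the origin preserves.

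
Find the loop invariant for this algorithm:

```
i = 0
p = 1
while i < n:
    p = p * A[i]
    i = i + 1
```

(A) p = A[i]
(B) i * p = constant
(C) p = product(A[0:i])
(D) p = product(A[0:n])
C

A loop invariant must hold before the first iteration and be re-established by every execution of the body.

(C) p = product(A[0:i]): Initially i = 0 and p = 1 = product of the empty slice A[0:0]. If p = product(A[0:i]) holds at the top of an iteration, the body sets p to product(A[0:i]) * A[i] = product(A[0:i+1]) and then i to i+1, so the property is restored. At exit i = n, giving p = product(A[0:n]).

The other options fail:
(A) p = A[i]: after the first iteration p = A[0] but i = 1; in general p is a product of several elements, not a single one.
(B) i * p = constant: initially i * p = 0, but after one iteration it is 1 * A[0], which is nonzero in general.
(D) p = product(A[0:n]): false before the loop (p = 1, not the full product) -- it only becomes true at exit.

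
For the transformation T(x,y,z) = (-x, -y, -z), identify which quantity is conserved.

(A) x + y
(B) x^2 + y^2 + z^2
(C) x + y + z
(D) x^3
B

Apply T(x,y,z) = (-x, -y, -z) to each option, i.e. replace (x, y, z) by the transformed coordinates.
Substitute the transformed coordinates into each option and compare with the original:
(A) x + y  ->  (-x) + (-y) = -x - y   [differs from x + y: not invariant]
(B) x^2 + y^2 + z^2  ->  (-x)^2 + (-y)^2 + (-z)^2 = x^2 + y^2 + z^2   [equals x^2 + y^2 + z^2: invariant]
(C) x + y + z  ->  (-x) + (-y) + (-z) = -x - y - z   [differs from x + y + z: not invariant]
(D) x^3  ->  (-x)^3 = -x^3   [differs from x^3: not invariant]

Only option (B), x^2 + y^2 + z^2, is unchanged by the transformation.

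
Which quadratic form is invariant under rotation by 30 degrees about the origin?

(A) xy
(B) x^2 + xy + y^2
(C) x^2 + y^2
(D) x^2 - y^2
C

Rotation by 30 degrees sends (x, y) to (sqrt(3)x/2 - y/2, x/2 + sqrt(3)y/2).
Substitute the transformed coordinates into each option and compare with the original:
(A) xy  ->  (sqrt(3)x/2 - y/2)(x/2 + sqrt(3)y/2) = sqrt(3)x^2/4 + xy/2 - sqrt(3)y^2/4   [differs from xy: not invariant]
(B) x^2 + xy + y^2  ->  (sqrt(3)x/2 - y/2)^2 + (sqrt(3)x/2 - y/2)(x/2 + sqrt(3)y/2) + (x/2 + sqrt(3)y/2)^2 = sqrt(3)x^2/4 + x^2 + xy/2 - sqrt(3)y^2/4 + y^2   [differs from x^2 + xy + y^2: not invariant]
(C) x^2 + y^2  ->  (sqrt(3)x/2 - y/2)^2 + (x/2 + sqrt(3)y/2)^2 = x^2 + y^2   [equals x^2 + y^2: invariant]
(D) x^2 - y^2  ->  (sqrt(3)x/2 - y/2)^2 - (x/2 + sqrt(3)y/2)^2 = x^2/2 - sqrt(3)xy - y^2/2   [differs from x^2 - y^2: not invariant]

Only option (C), x^2 + y^2, is unchanged by the transformation.
x^2 + y^2 is the squared distance from the origin, which rotations preserve.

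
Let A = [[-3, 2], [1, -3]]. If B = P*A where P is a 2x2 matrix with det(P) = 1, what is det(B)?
7

By the multiplicative property of determinants, det(B) = det(P*A) = det(P) * det(A) = det(A),
so the determinant is invariant under multiplication by any determinant-1 matrix; we just need det(A).

det(A) = (-3)(-3) - (2)(1) = 9 - 2 = 7

Therefore det(B) = 1 * 7 = 7.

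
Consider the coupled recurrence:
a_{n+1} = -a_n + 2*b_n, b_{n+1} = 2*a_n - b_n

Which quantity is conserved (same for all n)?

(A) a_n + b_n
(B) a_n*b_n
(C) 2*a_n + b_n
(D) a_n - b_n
A

Replace a_n by a_{n+1} = -a_n + 2*b_n and b_n by b_{n+1} = 2*a_n - b_n in each option and simplify:
(A) a_n + b_n  ->  (-a_n + 2*b_n) + (2*a_n - b_n) = a_n + b_n   [conserved]
(B) a_n*b_n  ->  (-a_n + 2*b_n)*(2*a_n - b_n) = -2*a_n^2 + 5*a_n*b_n - 2*b_n^2   [not conserved]
(C) 2*a_n + b_n  ->  2*(-a_n + 2*b_n) + (2*a_n - b_n) = 3*b_n   [not conserved]
(D) a_n - b_n  ->  (-a_n + 2*b_n) - (2*a_n - b_n) = -3*a_n + 3*b_n   [not conserved]

Only (A) a_n + b_n returns to itself after one step, so it is the conserved quantity.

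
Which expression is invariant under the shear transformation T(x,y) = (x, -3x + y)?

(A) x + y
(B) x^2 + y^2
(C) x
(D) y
C

Under the shear T(x,y) = (x, -3x + y):
Substitute the transformed coordinates into each option and compare with the original:
(A) x + y  ->  (x) + (-3x + y) = -2x + y   [differs from x + y: not invariant]
(B) x^2 + y^2  ->  (x)^2 + (-3x + y)^2 = 10x^2 - 6xy + y^2   [differs from x^2 + y^2: not invariant]
(C) x  ->  (x) = x   [equals x: invariant]
(D) y  ->  (-3x + y) = -3x + y   [differs from y: not invariant]

Only option (C), x, is unchanged by the transformation.
A vertical shear moves points parallel to the y-axis, so the x-coordinate (and any function of x alone) is unchanged.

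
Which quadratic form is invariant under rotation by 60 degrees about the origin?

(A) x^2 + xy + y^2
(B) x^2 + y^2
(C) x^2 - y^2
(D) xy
B

Rotation by 60 degrees sends (x, y) to (x/2 - sqrt(3)y/2, sqrt(3)x/2 + y/2).
Substitute the transformed coordinates into each option and compare with the original:
(A) x^2 + xy + y^2  ->  (x/2 - sqrt(3)y/2)^2 + (x/2 - sqrt(3)y/2)(sqrt(3)x/2 + y/2) + (sqrt(3)x/2 + y/2)^2 = sqrt(3)x^2/4 + x^2 - xy/2 - sqrt(3)y^2/4 + y^2   [differs from x^2 + xy + y^2: not invariant]
(B) x^2 + y^2  ->  (x/2 - sqrt(3)y/2)^2 + (sqrt(3)x/2 + y/2)^2 = x^2 + y^2   [equals x^2 + y^2: invariant]
(C) x^2 - y^2  ->  (x/2 - sqrt(3)y/2)^2 - (sqrt(3)x/2 + y/2)^2 = -x^2/2 - sqrt(3)xy + y^2/2   [differs from x^2 - y^2: not invariant]
(D) xy  ->  (x/2 - sqrt(3)y/2)(sqrt(3)x/2 + y/2) = sqrt(3)x^2/4 - xy/2 - sqrt(3)y^2/4   [differs from xy: not invariant]

Only option (B), x^2 + y^2, is unchanged by the transformation.
x^2 + y^2 is the squared distance from the origin, which rotations preserve.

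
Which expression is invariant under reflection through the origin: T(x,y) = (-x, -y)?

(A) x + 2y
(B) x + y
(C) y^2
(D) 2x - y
C

The map is reflection through the origin: T(x,y) = (-x, -y).
Substitute the transformed coordinates into each option and compare with the original:
(A) x + 2y  ->  (-x) + 2(-y) = -x - 2y   [differs from x + 2y: not invariant]
(B) x + y  ->  (-x) + (-y) = -x - y   [differs from x + y: not invariant]
(C) y^2  ->  (-y)^2 = y^2   [equals y^2: invariant]
(D) 2x - y  ->  2(-x) - (-y) = -2x + y   [differs from 2x - y: not invariant]

Only option (C), y^2, is unchanged by the transformation.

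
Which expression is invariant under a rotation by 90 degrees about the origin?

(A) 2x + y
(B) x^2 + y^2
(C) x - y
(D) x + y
B

A rotation by 90 degrees sends (x, y) to (-y, x).
Substitute the transformed coordinates into each option and compare with the original:
(A) 2x + y  ->  2(-y) + (x) = x - 2y   [differs from 2x + y: not invariant]
(B) x^2 + y^2  ->  (-y)^2 + (x)^2 = x^2 + y^2   [equals x^2 + y^2: invariant]
(C) x - y  ->  (-y) - (x) = -x - y   [differs from x - y: not invariant]
(D) x + y  ->  (-y) + (x) = x - y   [differs from x + y: not invariant]

Only option (B), x^2 + y^2, is unchanged by the transformation.
Geometrically, x^2 + y^2 is the squared distance from the origin, which every rotation about the origin preserves.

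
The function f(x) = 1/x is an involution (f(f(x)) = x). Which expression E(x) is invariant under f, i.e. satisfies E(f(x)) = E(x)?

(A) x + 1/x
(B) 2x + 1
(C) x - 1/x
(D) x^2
A

Replace x by f(x) = 1/x in each option and simplify. As a quick numerical cross-check, also compare E(5) with E(f(5)) = E(1/5).

(A) x + 1/x  ->  (1/x) + 1/(1/x), which simplifies back to x + 1/x; check: E(5) = 26/5, E(1/5) = 26/5.   [invariant]
(B) 2x + 1  ->  2(1/x) + 1 = (x + 2)/x; check: E(5) = 11 but E(1/5) = 7/5.   [not invariant]
(C) x - 1/x  ->  (1/x) - 1/(1/x) = -x + 1/x; check: E(5) = 24/5 but E(1/5) = -24/5.   [not invariant]
(D) x^2  ->  (1/x)^2 = x^(-2); check: E(5) = 25 but E(1/5) = 1/25.   [not invariant]

Only (A) is unchanged. E is symmetric under swapping x with f(x) = 1/x, which is exactly what an involution does.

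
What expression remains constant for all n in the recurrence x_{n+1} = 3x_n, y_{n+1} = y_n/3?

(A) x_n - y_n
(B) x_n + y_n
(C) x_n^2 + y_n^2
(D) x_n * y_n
D

For the recurrence x_{n+1} = 3x_n, y_{n+1} = y_n/3:

x_{n+1} * y_{n+1} = (3x_n) * (y_n/3) = x_n * y_n
The product is conserved.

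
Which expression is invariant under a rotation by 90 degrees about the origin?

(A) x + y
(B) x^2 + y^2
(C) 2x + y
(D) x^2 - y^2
B

A rotation by 90 degrees sends (x, y) to (-y, x).
Substitute the transformed coordinates into each option and compare with the original:
(A) x + y  ->  (-y) + (x) = x - y   [differs from x + y: not invariant]
(B) x^2 + y^2  ->  (-y)^2 + (x)^2 = x^2 + y^2   [equals x^2 + y^2: invariant]
(C) 2x + y  ->  2(-y) + (x) = x - 2y   [differs from 2x + y: not invariant]
(D) x^2 - y^2  ->  (-y)^2 - (x)^2 = -x^2 + y^2   [differs from x^2 - y^2: not invariant]

Only option (B), x^2 + y^2, is unchanged by the transformation.
Geometrically, x^2 + y^2 is the squared distance from the origin, which every rotation about the origin preserves.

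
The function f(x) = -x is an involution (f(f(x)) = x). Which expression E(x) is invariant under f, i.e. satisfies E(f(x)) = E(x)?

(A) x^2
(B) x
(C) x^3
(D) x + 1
A

Replace x by f(x) = -x in each option and simplify. As a quick numerical cross-check, also compare E(5) with E(f(5)) = E(-5).

(A) x^2  ->  (-x)^2, which simplifies back to x^2; check: E(5) = 25, E(-5) = 25.   [invariant]
(B) x  ->  (-x) = -x; check: E(5) = 5 but E(-5) = -5.   [not invariant]
(C) x^3  ->  (-x)^3 = -x^3; check: E(5) = 125 but E(-5) = -125.   [not invariant]
(D) x + 1  ->  (-x) + 1 = 1 - x; check: E(5) = 6 but E(-5) = -4.   [not invariant]

Only (A) is unchanged. E is symmetric under swapping x with f(x) = -x, which is exactly what an involution does.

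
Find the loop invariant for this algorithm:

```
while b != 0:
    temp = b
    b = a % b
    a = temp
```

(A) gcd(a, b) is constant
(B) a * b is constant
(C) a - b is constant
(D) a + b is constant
A

A loop invariant must hold before the first iteration and be re-established by every execution of the body.

(A) gcd(a, b) is constant: One iteration replaces (a, b) by (b, a mod b). Since a mod b = a - q*b for an integer q, any common divisor of a and b divides b and a mod b, and conversely; hence gcd(b, a mod b) = gcd(a, b). For instance (35, 12) -> (12, 11) keeps gcd = 1. At exit b = 0 and a = gcd of the original inputs.

The other options fail:
(B) a * b is constant: e.g. (a, b) = (35, 12) -> (12, 11): the product goes from 420 to 132.
(C) a - b is constant: e.g. (a, b) = (35, 12) -> (12, 11): the difference goes from 23 to 1.
(D) a + b is constant: e.g. (a, b) = (35, 12) -> (12, 11): the sum goes from 47 to 23.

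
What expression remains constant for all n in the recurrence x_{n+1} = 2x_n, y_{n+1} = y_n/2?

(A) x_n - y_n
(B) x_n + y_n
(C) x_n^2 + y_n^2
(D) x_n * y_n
D

For the recurrence x_{n+1} = 2x_n, y_{n+1} = y_n/2:

x_{n+1} * y_{n+1} = (2x_n) * (y_n/2) = x_n * y_n
The product is conserved.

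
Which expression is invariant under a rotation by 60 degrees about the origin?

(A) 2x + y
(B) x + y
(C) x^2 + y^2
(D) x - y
C

A rotation by 60 degrees sends (x, y) to (x/2 - sqrt(3)y/2, sqrt(3)x/2 + y/2).
Substitute the transformed coordinates into each option and compare with the original:
(A) 2x + y  ->  2(x/2 - sqrt(3)y/2) + (sqrt(3)x/2 + y/2) = sqrt(3)x/2 + x - sqrt(3)y + y/2   [differs from 2x + y: not invariant]
(B) x + y  ->  (x/2 - sqrt(3)y/2) + (sqrt(3)x/2 + y/2) = x/2 + sqrt(3)x/2 - sqrt(3)y/2 + y/2   [differs from x + y: not invariant]
(C) x^2 + y^2  ->  (x/2 - sqrt(3)y/2)^2 + (sqrt(3)x/2 + y/2)^2 = x^2 + y^2   [equals x^2 + y^2: invariant]
(D) x - y  ->  (x/2 - sqrt(3)y/2) - (sqrt(3)x/2 + y/2) = -sqrt(3)x/2 + x/2 - sqrt(3)y/2 - y/2   [differs from x - y: not invariant]

Only option (C), x^2 + y^2, is unchanged by the transformation.
Geometrically, x^2 + y^2 is the squared distance from the origin, which every rotation about the origin preserves.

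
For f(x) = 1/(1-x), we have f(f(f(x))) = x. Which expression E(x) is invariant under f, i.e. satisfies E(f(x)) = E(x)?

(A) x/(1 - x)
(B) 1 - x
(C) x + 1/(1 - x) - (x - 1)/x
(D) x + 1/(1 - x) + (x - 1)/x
D

Replace x by f(x) = 1/(1 - x) in each option and simplify. As a quick numerical cross-check, also compare E(3) with E(f(3)) = E(-1/2).

(A) x/(1 - x)  ->  (1/(1 - x))/(1 - (1/(1 - x))) = -1/x; check: E(3) = -3/2 but E(-1/2) = -1/3.   [not invariant]
(B) 1 - x  ->  1 - (1/(1 - x)) = x/(x - 1); check: E(3) = -2 but E(-1/2) = 3/2.   [not invariant]
(C) x + 1/(1 - x) - (x - 1)/x  ->  (1/(1 - x)) + 1/(1 - (1/(1 - x))) - ((1/(1 - x)) - 1)/(1/(1 - x)) = (x^2(1 - x) - x + (x - 1)^2)/(x(x - 1)); check: E(3) = 11/6 but E(-1/2) = -17/6.   [not invariant]
(D) x + 1/(1 - x) + (x - 1)/x  ->  (1/(1 - x)) + 1/(1 - (1/(1 - x))) + ((1/(1 - x)) - 1)/(1/(1 - x)), which simplifies back to x + 1/(1 - x) + (x - 1)/x; check: E(3) = 19/6, E(-1/2) = 19/6.   [invariant]

Only (D) is unchanged. Indeed f(f(x)) = 1/(1 - 1/(1-x)) = (1-x)/(-x) = (x-1)/x, so E(x) = x + f(x) + f(f(x)) is the sum over the whole 3-cycle; applying f just permutes the three terms cyclically (x -> f(x) -> f(f(x)) -> x), leaving the sum unchanged.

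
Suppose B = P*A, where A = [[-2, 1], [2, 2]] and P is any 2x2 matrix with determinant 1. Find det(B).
-6

By the multiplicative property of determinants, det(B) = det(P*A) = det(P) * det(A) = det(A),
so the determinant is invariant under multiplication by any determinant-1 matrix; we just need det(A).

det(A) = (-2)(2) - (1)(2) = -4 - 2 = -6

Therefore det(B) = 1 * (-6) = -6.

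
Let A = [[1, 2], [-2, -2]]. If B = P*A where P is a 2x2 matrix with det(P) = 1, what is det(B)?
2

By the multiplicative property of determinants, det(B) = det(P*A) = det(P) * det(A) = det(A),
so the determinant is invariant under multiplication by any determinant-1 matrix; we just need det(A).

det(A) = (1)(-2) - (2)(-2) = -2 - (-4) = 2

Therefore det(B) = 1 * 2 = 2.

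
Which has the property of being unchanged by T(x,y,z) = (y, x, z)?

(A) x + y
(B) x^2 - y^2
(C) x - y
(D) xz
A

Apply T(x,y,z) = (y, x, z) to each option, i.e. replace (x, y, z) by the transformed coordinates.
Substitute the transformed coordinates into each option and compare with the original:
(A) x + y  ->  (y) + (x) = x + y   [equals x + y: invariant]
(B) x^2 - y^2  ->  (y)^2 - (x)^2 = -x^2 + y^2   [differs from x^2 - y^2: not invariant]
(C) x - y  ->  (y) - (x) = -x + y   [differs from x - y: not invariant]
(D) xz  ->  (y)(z) = yz   [differs from xz: not invariant]

Only option (A), x + y, is unchanged by the transformation.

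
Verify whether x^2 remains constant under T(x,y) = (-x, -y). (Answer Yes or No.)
Yes

Substitute T(x,y) = (-x, -y) into the expression and compare with the original.

Original: x^2
After applying T: (-x)^2 = x^2

This is identical to the original x^2, so the expression is invariant.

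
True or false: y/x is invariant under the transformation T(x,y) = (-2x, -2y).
True

Substitute T(x,y) = (-2x, -2y) into the expression and compare with the original.

Original: y/x
After applying T: (-2y)/(-2x) = y/x

This is identical to the original y/x, so the expression is invariant.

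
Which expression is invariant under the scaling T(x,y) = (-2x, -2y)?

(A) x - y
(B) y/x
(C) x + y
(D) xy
B

Under the uniform scaling T(x,y) = (-2x, -2y):
Substitute the transformed coordinates into each option and compare with the original:
(A) x - y  ->  (-2x) - (-2y) = -2x + 2y   [differs from x - y: not invariant]
(B) y/x  ->  (-2y)/(-2x) = y/x   [equals y/x: invariant]
(C) x + y  ->  (-2x) + (-2y) = -2x - 2y   [differs from x + y: not invariant]
(D) xy  ->  (-2x)(-2y) = 4xy   [differs from xy: not invariant]

Only option (B), y/x, is unchanged by the transformation.
The common factor -2 cancels in a ratio of coordinates, while sums, products and sums of squares pick up factors of -2 or 4.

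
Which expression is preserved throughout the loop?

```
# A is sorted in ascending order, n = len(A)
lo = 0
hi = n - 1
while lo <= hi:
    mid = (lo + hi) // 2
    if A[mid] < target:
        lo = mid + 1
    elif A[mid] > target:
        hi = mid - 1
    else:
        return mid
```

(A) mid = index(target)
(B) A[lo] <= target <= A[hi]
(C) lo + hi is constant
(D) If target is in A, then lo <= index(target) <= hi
D

A loop invariant must hold before the first iteration and be re-established by every execution of the body.

(D) If target is in A, then lo <= index(target) <= hi: Before the loop [lo, hi] = [0, n-1] covers every index. When A[mid] < target, sortedness puts target strictly to the right of mid, so setting lo = mid + 1 keeps index(target) in [lo, hi]; symmetrically for hi = mid - 1. Hence 'if target is in A then lo <= index(target) <= hi' holds after every iteration, and when lo > hi it proves target is absent.

The other options fail:
(A) mid = index(target): mid is just the current probe; it equals index(target) only on the iteration that returns.
(B) A[lo] <= target <= A[hi]: fails when target is not in A (e.g. target < A[0] already violates it before the loop), so it is not maintained in general.
(C) lo + hi is constant: each iteration moves exactly one of lo, hi, so lo + hi changes (e.g. 0 + (n-1) becomes (mid+1) + (n-1)).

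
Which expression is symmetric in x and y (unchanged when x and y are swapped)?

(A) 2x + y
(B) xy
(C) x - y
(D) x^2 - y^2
B

A symmetric expression is unchanged when the variables are permuted; here the transformation to test is the swap (x, y) -> (y, x).
Substitute the transformed coordinates into each option and compare with the original:
(A) 2x + y  ->  2(y) + (x) = x + 2y   [differs from 2x + y: not invariant]
(B) xy  ->  (y)(x) = xy   [equals xy: invariant]
(C) x - y  ->  (y) - (x) = -x + y   [differs from x - y: not invariant]
(D) x^2 - y^2  ->  (y)^2 - (x)^2 = -x^2 + y^2   [differs from x^2 - y^2: not invariant]

Only option (B), xy, is unchanged by the transformation.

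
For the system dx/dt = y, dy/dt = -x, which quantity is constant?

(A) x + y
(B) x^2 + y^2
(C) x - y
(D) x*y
B

A first integral I satisfies dI/dt = 0 along every solution. Differentiate each option and use the equation of motion:
(A) d/dt[x + y] = y + (-x) = y - x, not identically 0
(B) d/dt[x^2 + y^2] = 2x*dx/dt + 2y*dy/dt = 2x*y + 2y*(-x) = 0
(C) d/dt[x - y] = y - (-x) = x + y, not identically 0
(D) d/dt[x*y] = (dx/dt)y + x(dy/dt) = y^2 - x^2, not identically 0

Only (B) has zero time-derivative. So x^2 + y^2 (the squared radius; trajectories are circles) is the conserved quantity.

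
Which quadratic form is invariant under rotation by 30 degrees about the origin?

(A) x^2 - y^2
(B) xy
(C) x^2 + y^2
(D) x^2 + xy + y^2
C

Rotation by 30 degrees sends (x, y) to (sqrt(3)x/2 - y/2, x/2 + sqrt(3)y/2).
Substitute the transformed coordinates into each option and compare with the original:
(A) x^2 - y^2  ->  (sqrt(3)x/2 - y/2)^2 - (x/2 + sqrt(3)y/2)^2 = x^2/2 - sqrt(3)xy - y^2/2   [differs from x^2 - y^2: not invariant]
(B) xy  ->  (sqrt(3)x/2 - y/2)(x/2 + sqrt(3)y/2) = sqrt(3)x^2/4 + xy/2 - sqrt(3)y^2/4   [differs from xy: not invariant]
(C) x^2 + y^2  ->  (sqrt(3)x/2 - y/2)^2 + (x/2 + sqrt(3)y/2)^2 = x^2 + y^2   [equals x^2 + y^2: invariant]
(D) x^2 + xy + y^2  ->  (sqrt(3)x/2 - y/2)^2 + (sqrt(3)x/2 - y/2)(x/2 + sqrt(3)y/2) + (x/2 + sqrt(3)y/2)^2 = sqrt(3)x^2/4 + x^2 + xy/2 - sqrt(3)y^2/4 + y^2   [differs from x^2 + xy + y^2: not invariant]

Only option (C), x^2 + y^2, is unchanged by the transformation.
x^2 + y^2 is the squared distance from the origin, which rotations preserve.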